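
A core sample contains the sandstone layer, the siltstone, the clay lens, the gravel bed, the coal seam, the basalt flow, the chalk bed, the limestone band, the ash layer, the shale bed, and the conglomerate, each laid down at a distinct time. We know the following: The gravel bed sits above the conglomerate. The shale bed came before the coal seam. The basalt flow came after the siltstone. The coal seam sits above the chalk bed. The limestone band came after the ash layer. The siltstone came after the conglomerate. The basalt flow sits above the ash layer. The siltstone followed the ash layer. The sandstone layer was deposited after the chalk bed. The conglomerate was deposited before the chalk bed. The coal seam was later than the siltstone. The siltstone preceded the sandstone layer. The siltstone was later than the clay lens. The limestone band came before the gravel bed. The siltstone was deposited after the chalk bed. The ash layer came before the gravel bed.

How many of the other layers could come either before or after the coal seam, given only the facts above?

Forced before the coal seam: the ash layer, the chalk bed, the clay lens, the conglomerate, the shale bed, and the siltstone.
That leaves the basalt flow, the gravel bed, the limestone band, and the sandstone layer with no forced order relative to the coal seam — 4.

4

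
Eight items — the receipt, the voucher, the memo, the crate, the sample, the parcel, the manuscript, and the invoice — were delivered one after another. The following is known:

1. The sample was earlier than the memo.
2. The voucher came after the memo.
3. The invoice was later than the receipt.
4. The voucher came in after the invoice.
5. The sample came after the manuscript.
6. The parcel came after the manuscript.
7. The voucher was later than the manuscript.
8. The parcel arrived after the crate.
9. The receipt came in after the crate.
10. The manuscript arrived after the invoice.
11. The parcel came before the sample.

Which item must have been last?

the voucher

Every other item has a chain of constraints placing it before the voucher, so the voucher is last.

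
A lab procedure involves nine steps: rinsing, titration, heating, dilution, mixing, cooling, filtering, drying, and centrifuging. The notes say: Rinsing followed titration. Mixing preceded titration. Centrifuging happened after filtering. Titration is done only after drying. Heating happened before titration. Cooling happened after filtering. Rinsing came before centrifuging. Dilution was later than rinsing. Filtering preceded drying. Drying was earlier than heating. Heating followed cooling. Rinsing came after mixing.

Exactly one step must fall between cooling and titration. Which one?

heating

Tracing the constraints gives cooling → heating → titration, so heating sits after cooling and before titration.
No other step is forced both after cooling and before titration.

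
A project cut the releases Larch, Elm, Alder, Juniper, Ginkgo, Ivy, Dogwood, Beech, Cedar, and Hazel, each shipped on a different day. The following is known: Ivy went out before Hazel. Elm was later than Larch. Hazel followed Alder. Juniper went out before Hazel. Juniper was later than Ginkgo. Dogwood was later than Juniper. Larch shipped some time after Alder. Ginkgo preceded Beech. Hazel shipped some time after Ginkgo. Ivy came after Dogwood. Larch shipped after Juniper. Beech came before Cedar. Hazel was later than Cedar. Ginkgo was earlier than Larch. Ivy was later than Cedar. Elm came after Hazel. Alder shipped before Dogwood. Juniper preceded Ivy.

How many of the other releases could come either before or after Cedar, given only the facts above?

4

Forced before Cedar: Beech and Ginkgo; forced after Cedar: Elm, Hazel, and Ivy.
That leaves Alder, Dogwood, Juniper, and Larch with no forced order relative to Cedar — 4.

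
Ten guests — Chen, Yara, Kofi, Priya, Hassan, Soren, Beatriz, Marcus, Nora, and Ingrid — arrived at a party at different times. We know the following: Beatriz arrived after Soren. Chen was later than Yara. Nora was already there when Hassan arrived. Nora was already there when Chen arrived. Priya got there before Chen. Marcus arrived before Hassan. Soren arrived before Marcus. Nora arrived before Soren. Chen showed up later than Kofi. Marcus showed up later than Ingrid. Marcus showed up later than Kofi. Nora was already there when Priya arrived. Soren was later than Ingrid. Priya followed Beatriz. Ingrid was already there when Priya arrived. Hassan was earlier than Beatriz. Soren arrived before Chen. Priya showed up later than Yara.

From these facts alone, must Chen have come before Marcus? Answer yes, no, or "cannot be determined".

Tracing the constraints gives Marcus → Hassan → Beatriz → Priya → Chen, so Marcus must come before Chen.
That means Chen cannot be before Marcus.

no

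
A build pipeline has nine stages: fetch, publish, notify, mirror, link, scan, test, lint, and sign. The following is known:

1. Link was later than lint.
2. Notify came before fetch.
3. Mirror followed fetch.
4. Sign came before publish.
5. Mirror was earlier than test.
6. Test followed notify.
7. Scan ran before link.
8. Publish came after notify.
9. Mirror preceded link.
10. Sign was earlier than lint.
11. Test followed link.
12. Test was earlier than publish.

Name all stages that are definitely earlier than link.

Directly stated before link: lint, mirror, and scan.
Fetch reaches link via fetch → mirror → link.
Notify reaches link via notify → fetch → mirror → link.
Sign reaches link via sign → lint → link.
No chain forces publish (or any of the others) ahead of link.

fetch, lint, mirror, notify, scan, sign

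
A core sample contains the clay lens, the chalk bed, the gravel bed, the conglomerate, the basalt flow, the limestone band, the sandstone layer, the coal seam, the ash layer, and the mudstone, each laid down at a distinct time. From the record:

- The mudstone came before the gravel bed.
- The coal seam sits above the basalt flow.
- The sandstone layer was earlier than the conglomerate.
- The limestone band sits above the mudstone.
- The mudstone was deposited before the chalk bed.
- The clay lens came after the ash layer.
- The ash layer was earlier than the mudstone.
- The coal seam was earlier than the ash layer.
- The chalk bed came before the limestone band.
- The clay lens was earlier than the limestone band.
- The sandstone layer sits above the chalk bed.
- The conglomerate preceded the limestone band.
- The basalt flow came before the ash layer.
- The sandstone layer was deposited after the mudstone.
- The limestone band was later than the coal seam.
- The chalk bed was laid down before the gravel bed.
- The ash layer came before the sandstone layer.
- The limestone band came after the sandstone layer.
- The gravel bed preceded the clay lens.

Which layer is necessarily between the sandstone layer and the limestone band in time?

Tracing the constraints gives the sandstone layer → the conglomerate → the limestone band, so the conglomerate sits after the sandstone layer and before the limestone band.
No other layer is forced both after the sandstone layer and before the limestone band.

the conglomerate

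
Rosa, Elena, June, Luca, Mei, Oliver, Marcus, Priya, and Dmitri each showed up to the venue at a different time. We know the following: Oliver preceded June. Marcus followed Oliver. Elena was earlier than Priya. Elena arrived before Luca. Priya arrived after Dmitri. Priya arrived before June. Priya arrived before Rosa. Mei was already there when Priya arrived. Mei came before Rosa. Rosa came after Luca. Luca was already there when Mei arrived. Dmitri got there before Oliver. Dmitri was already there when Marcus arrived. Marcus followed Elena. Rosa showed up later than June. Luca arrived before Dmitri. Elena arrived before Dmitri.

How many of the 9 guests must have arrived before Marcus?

Directly stated before Marcus: Dmitri, Elena, and Oliver.
Luca reaches Marcus via Luca → Dmitri → Marcus.
No chain forces June (or any of the others) ahead of Marcus.
That's Dmitri, Elena, Luca, and Oliver — 4 in all.

4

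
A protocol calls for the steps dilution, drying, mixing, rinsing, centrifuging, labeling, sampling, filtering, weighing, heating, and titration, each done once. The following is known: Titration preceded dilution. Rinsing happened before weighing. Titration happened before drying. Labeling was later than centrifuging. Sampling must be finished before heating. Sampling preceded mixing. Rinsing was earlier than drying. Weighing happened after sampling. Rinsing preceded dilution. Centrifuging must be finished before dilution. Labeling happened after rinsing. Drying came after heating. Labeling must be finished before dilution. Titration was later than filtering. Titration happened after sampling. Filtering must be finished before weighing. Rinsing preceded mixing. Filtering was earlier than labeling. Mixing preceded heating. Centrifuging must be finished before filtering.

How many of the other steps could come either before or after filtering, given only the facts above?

4

Forced before filtering: centrifuging; forced after filtering: dilution, drying, labeling, titration, and weighing.
That leaves heating, mixing, rinsing, and sampling with no forced order relative to filtering — 4.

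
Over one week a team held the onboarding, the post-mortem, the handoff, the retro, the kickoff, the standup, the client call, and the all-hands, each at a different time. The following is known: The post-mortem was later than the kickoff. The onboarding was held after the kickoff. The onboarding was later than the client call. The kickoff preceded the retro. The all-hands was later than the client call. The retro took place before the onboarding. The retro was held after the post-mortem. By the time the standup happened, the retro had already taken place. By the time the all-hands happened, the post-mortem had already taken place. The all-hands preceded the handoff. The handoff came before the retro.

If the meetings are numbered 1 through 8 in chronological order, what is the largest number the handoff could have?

The handoff must come before the onboarding, the retro, and the standup — 3 meetings forced after it.
Everything else can be placed before the handoff in some valid order, so the handoff can sit as late as position 8 − 3 = 5.

5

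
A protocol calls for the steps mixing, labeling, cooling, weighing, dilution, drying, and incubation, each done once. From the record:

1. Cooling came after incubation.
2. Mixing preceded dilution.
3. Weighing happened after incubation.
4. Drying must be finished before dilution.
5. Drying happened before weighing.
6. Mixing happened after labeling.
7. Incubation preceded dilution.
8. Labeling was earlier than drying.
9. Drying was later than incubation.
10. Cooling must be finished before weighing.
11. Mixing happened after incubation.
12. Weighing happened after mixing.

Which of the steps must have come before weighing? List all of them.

Directly stated before weighing: cooling, drying, incubation, and mixing.
Labeling reaches weighing via labeling → drying → weighing.

cooling, drying, incubation, labeling, mixing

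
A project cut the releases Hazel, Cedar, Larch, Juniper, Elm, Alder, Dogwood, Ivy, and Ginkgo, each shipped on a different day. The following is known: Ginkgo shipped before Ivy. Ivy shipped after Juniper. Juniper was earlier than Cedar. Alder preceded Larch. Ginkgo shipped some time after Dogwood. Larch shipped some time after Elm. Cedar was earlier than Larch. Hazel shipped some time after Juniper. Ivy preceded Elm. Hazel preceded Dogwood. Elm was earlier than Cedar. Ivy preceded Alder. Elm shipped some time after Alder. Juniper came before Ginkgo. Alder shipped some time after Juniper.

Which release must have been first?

Juniper has a chain of constraints placing it before every other release, so Juniper must be first.

Juniper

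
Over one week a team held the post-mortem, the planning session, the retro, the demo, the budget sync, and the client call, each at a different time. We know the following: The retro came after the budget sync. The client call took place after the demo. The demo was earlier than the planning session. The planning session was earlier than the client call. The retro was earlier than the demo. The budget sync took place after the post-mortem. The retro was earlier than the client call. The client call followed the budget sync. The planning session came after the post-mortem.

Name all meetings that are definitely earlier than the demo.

the budget sync, the post-mortem, the retro

Directly stated before the demo: the retro.
The budget sync reaches the demo via the budget sync → the retro → the demo.
The post-mortem reaches the demo via the post-mortem → the budget sync → the retro → the demo.
No chain forces the client call (or any of the others) ahead of the demo.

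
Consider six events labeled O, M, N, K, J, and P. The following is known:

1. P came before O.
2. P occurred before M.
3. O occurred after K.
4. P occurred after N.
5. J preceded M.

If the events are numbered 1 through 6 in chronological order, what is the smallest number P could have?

N must come before P — 1 forced predecessor.
Nothing else is forced ahead of P, so its earliest slot is position 1 + 1 = 2.

2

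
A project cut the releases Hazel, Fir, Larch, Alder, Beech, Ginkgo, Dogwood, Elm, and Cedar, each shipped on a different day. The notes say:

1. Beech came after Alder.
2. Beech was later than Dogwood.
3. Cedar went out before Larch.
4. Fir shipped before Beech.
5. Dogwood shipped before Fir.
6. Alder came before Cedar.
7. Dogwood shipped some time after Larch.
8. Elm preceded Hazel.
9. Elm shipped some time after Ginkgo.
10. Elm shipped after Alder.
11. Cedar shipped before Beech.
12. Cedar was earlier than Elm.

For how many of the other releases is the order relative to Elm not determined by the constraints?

Forced before Elm: Alder, Cedar, and Ginkgo; forced after Elm: Hazel.
That leaves Beech, Dogwood, Fir, and Larch with no forced order relative to Elm — 4.

4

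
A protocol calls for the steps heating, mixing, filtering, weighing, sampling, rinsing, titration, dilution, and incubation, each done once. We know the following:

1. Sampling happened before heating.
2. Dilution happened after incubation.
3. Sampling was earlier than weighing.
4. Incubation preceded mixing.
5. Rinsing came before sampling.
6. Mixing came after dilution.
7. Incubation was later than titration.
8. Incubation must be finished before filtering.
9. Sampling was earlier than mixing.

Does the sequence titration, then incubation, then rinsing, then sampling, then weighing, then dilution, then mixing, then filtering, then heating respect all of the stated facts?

yes

Check each stated constraint against the proposed order — e.g. incubation is ahead of mixing; incubation is ahead of filtering. Every pair is in the required order; nothing is violated.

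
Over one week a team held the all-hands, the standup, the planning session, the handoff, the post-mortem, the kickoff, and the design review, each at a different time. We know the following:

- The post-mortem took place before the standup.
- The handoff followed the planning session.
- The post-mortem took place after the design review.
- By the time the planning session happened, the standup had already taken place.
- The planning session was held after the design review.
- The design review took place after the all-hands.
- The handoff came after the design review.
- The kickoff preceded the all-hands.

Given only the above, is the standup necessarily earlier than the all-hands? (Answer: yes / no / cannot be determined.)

no

Tracing the constraints gives the all-hands → the design review → the post-mortem → the standup, so the all-hands must come before the standup.
That means the standup cannot be before the all-hands.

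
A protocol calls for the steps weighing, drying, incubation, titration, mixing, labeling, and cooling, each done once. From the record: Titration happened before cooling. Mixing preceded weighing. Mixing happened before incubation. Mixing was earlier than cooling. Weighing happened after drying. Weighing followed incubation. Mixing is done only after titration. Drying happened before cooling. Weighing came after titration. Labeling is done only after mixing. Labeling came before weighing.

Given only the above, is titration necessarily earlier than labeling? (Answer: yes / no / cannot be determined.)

Chain the constraints: titration → mixing → labeling. Each link is directly stated, so titration comes before labeling.

yes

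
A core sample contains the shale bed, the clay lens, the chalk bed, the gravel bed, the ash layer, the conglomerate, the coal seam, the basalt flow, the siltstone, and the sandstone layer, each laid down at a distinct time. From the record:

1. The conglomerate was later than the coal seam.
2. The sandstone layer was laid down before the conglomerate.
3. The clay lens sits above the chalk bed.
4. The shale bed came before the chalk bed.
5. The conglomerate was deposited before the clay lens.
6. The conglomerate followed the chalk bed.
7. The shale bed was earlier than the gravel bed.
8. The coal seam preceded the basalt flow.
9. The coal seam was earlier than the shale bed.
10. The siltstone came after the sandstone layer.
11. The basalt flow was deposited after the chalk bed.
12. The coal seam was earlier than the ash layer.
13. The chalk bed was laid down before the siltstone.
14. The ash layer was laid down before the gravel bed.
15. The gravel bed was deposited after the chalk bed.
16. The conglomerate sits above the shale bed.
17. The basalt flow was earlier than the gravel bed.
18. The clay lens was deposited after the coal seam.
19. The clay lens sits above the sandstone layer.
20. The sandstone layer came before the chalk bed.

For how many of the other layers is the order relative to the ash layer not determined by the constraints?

7

Forced before the ash layer: the coal seam; forced after the ash layer: the gravel bed.
That leaves the basalt flow, the chalk bed, the clay lens, the conglomerate, the sandstone layer, the shale bed, and the siltstone with no forced order relative to the ash layer — 7.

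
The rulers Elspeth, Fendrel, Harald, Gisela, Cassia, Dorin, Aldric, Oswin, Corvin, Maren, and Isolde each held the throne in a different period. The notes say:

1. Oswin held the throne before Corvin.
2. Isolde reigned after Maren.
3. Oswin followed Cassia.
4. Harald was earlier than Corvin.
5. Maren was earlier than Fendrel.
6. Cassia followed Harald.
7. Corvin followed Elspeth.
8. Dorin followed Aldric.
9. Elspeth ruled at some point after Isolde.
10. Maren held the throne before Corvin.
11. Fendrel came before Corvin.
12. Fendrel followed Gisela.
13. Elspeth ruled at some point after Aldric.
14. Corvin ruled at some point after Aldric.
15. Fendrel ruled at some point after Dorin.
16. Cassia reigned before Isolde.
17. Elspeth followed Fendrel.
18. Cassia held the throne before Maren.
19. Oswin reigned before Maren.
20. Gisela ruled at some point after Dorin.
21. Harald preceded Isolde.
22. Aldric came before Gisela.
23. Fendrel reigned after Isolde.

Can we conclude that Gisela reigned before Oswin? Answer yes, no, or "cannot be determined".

cannot be determined

No chain of stated constraints runs from Gisela to Oswin, and none runs from Oswin to Gisela either.
So the relative order of Gisela and Oswin is not fixed by the given facts.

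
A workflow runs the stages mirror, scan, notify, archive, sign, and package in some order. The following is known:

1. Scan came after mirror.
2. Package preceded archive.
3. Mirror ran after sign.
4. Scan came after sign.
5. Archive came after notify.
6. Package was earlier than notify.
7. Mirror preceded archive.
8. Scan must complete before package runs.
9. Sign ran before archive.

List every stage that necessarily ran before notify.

mirror, package, scan, sign

Directly stated before notify: package.
Mirror reaches notify via mirror → scan → package → notify.
Scan reaches notify via scan → package → notify.
Sign reaches notify via sign → scan → package → notify.
No chain forces archive ahead of notify.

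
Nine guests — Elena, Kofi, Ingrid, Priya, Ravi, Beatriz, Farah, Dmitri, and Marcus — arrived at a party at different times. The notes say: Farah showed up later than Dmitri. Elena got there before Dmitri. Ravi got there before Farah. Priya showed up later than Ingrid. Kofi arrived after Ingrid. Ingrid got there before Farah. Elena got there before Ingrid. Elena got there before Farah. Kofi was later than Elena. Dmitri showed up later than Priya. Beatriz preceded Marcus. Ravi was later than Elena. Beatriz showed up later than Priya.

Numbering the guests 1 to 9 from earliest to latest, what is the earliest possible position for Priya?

3

Elena and Ingrid must both come before Priya — 2 forced predecessors.
Nothing else is forced ahead of Priya, so their earliest slot is position 2 + 1 = 3.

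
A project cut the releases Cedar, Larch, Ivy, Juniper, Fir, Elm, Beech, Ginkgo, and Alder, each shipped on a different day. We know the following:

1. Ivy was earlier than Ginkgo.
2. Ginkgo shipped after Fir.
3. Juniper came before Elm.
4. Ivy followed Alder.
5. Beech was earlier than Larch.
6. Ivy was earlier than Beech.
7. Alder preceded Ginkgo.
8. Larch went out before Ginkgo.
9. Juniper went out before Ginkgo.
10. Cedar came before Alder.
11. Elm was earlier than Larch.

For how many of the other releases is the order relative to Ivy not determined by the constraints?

3

Forced before Ivy: Alder and Cedar; forced after Ivy: Beech, Ginkgo, and Larch.
That leaves Elm, Fir, and Juniper with no forced order relative to Ivy — 3.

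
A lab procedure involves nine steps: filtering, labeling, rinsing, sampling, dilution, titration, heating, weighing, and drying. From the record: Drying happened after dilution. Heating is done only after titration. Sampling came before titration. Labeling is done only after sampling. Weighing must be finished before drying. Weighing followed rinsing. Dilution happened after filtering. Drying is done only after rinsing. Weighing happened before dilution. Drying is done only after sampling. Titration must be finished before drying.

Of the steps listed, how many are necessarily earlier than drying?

Directly stated before drying: dilution, rinsing, sampling, titration, and weighing.
Filtering reaches drying via filtering → dilution → drying.
No chain forces heating (or any of the others) ahead of drying.
That's dilution, filtering, rinsing, sampling, titration, and weighing — 6 in all.

6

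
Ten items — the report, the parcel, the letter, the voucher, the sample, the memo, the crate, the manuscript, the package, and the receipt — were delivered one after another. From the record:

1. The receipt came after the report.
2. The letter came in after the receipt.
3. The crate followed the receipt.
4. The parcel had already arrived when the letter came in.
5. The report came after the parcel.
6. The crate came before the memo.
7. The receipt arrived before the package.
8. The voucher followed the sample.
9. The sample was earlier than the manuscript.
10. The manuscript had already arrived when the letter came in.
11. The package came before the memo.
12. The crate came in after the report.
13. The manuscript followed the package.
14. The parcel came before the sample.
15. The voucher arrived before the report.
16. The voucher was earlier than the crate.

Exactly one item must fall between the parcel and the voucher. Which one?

Tracing the constraints gives the parcel → the sample → the voucher, so the sample sits after the parcel and before the voucher.
No other item is forced both after the parcel and before the voucher.

the sample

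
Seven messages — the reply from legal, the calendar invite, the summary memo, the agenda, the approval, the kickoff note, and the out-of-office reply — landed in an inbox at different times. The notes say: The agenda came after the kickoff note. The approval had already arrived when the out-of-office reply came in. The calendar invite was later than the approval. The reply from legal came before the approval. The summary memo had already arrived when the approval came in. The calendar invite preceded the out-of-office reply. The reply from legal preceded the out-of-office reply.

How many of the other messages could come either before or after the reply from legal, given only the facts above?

3

Forced after the reply from legal: the approval, the calendar invite, and the out-of-office reply.
That leaves the agenda, the kickoff note, and the summary memo with no forced order relative to the reply from legal — 3.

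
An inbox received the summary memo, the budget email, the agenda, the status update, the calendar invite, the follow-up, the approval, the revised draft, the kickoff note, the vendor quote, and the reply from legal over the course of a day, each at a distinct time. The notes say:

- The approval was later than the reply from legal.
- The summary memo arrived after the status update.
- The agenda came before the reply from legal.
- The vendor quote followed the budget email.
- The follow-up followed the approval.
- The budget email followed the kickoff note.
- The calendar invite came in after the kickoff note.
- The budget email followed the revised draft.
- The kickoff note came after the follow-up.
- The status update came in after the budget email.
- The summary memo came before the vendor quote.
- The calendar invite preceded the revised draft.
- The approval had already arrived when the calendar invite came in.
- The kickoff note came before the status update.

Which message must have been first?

The agenda has a chain of constraints placing it before every other message, so the agenda must be first.

the agenda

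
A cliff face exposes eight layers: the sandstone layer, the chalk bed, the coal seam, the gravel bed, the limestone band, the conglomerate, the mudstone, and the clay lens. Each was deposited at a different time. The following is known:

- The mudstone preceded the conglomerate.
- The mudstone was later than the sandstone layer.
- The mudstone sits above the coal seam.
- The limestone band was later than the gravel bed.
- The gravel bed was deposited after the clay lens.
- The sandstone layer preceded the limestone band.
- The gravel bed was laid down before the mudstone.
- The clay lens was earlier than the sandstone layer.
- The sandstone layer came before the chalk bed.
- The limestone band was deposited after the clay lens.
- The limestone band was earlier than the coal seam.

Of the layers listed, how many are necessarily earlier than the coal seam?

4

Directly stated before the coal seam: the limestone band.
The clay lens reaches the coal seam via the clay lens → the limestone band → the coal seam.
The gravel bed reaches the coal seam via the gravel bed → the limestone band → the coal seam.
The sandstone layer reaches the coal seam via the sandstone layer → the limestone band → the coal seam.
That's the clay lens, the gravel bed, the limestone band, and the sandstone layer — 4 in all.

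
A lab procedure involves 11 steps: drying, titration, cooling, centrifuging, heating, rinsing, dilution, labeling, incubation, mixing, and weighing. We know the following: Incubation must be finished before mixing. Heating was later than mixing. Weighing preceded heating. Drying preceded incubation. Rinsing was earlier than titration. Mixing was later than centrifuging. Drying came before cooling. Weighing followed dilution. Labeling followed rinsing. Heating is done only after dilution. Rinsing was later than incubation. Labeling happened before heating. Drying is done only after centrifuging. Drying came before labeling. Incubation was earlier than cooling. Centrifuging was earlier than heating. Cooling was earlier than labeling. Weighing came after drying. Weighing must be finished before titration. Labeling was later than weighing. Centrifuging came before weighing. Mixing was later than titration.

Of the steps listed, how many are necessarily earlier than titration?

Directly stated before titration: rinsing and weighing.
Centrifuging reaches titration via centrifuging → weighing → titration.
Dilution reaches titration via dilution → weighing → titration.
Drying reaches titration via drying → weighing → titration.
Likewise incubation reaches titration by chaining the stated constraints.
No chain forces cooling (or any of the others) ahead of titration.
That's centrifuging, dilution, drying, incubation, rinsing, and weighing — 6 in all.

6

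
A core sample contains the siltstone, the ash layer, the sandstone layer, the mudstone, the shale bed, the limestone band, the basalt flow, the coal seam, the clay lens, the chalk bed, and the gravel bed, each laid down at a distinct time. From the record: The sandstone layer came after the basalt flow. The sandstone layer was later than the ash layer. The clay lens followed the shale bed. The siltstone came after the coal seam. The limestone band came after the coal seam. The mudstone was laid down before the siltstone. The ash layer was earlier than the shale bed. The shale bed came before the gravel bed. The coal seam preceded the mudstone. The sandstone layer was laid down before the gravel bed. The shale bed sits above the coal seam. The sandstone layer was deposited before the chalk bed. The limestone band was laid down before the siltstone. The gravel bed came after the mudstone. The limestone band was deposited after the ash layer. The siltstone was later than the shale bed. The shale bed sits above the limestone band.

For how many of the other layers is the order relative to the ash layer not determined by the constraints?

3

Forced after the ash layer: the chalk bed, the clay lens, the gravel bed, the limestone band, the sandstone layer, the shale bed, and the siltstone.
That leaves the basalt flow, the coal seam, and the mudstone with no forced order relative to the ash layer — 3.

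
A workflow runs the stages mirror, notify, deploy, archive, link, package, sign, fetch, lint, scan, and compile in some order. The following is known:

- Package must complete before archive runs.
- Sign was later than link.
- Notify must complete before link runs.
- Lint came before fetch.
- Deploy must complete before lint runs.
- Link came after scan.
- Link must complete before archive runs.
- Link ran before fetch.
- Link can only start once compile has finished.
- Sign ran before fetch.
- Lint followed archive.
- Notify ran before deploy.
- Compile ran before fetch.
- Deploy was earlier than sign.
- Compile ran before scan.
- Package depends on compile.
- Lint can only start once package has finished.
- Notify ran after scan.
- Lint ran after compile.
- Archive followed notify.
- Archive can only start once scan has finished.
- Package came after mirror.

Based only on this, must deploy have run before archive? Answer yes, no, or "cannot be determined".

No chain of stated constraints runs from deploy to archive, and none runs from archive to deploy either.
So the relative order of deploy and archive is not fixed by the given facts.

cannot be determined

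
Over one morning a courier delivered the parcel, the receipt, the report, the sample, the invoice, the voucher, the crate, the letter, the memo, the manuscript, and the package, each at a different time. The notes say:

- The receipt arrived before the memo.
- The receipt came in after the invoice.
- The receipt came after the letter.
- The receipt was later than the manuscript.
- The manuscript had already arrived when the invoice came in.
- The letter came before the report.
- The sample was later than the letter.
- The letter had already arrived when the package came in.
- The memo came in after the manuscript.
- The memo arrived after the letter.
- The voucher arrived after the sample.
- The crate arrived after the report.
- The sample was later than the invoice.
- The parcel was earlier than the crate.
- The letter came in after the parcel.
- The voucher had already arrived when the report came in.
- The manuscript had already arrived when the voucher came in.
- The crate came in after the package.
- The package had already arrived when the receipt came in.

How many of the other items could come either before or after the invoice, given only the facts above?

Forced before the invoice: the manuscript; forced after the invoice: the crate, the memo, the receipt, the report, the sample, and the voucher.
That leaves the letter, the package, and the parcel with no forced order relative to the invoice — 3.

3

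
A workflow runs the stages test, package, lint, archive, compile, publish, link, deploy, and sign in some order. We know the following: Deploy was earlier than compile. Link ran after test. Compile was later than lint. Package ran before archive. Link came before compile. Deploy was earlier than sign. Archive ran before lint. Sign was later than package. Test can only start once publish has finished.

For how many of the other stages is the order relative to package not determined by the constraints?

4

Forced after package: archive, compile, lint, and sign.
That leaves deploy, link, publish, and test with no forced order relative to package — 4.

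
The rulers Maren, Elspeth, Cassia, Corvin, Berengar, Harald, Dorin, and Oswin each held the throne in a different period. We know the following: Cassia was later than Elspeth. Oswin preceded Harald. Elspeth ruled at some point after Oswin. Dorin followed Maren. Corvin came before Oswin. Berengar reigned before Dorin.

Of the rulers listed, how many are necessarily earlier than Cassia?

Directly stated before Cassia: Elspeth.
Corvin reaches Cassia via Corvin → Oswin → Elspeth → Cassia.
Oswin reaches Cassia via Oswin → Elspeth → Cassia.
No chain forces Harald (or any of the others) ahead of Cassia.
That's Corvin, Elspeth, and Oswin — 3 in all.

3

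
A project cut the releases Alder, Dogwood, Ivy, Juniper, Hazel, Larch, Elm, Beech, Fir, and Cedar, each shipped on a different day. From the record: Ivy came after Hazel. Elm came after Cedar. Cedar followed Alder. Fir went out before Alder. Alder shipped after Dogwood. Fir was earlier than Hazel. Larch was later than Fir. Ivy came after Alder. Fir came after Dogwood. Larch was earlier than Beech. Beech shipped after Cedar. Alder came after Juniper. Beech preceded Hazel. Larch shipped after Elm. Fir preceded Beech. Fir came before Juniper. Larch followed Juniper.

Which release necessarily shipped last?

Every other release has a chain of constraints placing it before Ivy, so Ivy is last.

Ivy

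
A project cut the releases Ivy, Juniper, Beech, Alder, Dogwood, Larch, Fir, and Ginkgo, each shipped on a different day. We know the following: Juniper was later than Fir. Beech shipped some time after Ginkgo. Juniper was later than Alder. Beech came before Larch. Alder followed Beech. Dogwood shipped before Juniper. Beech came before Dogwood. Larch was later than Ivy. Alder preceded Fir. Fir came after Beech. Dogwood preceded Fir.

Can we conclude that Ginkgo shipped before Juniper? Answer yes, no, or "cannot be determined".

Chain the constraints: Ginkgo → Beech → Alder → Juniper. Each link is directly stated, so Ginkgo comes before Juniper.

yes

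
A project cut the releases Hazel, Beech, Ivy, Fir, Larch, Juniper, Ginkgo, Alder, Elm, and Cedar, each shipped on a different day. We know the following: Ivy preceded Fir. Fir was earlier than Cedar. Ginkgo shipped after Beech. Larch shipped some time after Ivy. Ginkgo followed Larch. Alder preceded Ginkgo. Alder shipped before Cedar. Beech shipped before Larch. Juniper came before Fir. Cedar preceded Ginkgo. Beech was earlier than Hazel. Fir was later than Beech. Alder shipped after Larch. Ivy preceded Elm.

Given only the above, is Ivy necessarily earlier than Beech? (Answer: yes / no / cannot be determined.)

cannot be determined

No chain of stated constraints runs from Ivy to Beech, and none runs from Beech to Ivy either.
So the relative order of Ivy and Beech is not fixed by the given facts.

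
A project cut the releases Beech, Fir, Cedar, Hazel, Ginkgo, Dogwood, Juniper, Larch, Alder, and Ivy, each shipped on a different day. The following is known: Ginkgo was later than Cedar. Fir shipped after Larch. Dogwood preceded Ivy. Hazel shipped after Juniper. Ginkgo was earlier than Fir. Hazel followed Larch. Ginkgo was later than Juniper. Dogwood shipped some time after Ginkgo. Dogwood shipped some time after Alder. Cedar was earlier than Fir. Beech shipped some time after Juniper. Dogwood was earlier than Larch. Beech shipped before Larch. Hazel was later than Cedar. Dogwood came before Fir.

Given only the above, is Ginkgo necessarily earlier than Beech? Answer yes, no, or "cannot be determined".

cannot be determined

No chain of stated constraints runs from Ginkgo to Beech, and none runs from Beech to Ginkgo either.
So the relative order of Ginkgo and Beech is not fixed by the given facts.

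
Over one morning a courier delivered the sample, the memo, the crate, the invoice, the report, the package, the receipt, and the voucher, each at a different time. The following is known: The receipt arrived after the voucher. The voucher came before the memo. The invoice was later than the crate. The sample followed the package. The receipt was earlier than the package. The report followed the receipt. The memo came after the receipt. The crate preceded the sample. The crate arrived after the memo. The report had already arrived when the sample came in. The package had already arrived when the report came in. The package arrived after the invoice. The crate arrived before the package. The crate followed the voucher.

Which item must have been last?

the sample

Every other item has a chain of constraints placing it before the sample, so the sample is last.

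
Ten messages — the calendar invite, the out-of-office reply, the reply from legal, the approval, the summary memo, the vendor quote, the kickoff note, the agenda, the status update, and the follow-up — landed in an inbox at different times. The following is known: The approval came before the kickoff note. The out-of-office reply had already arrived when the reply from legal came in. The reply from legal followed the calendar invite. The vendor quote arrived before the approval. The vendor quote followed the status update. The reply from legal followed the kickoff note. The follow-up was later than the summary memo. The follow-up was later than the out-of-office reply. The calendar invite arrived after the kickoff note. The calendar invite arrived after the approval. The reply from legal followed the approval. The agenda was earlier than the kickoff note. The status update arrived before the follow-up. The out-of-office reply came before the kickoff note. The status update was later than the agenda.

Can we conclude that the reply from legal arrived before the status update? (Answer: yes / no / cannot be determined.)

no

Tracing the constraints gives the status update → the vendor quote → the approval → the reply from legal, so the status update must come before the reply from legal.
That means the reply from legal cannot be before the status update.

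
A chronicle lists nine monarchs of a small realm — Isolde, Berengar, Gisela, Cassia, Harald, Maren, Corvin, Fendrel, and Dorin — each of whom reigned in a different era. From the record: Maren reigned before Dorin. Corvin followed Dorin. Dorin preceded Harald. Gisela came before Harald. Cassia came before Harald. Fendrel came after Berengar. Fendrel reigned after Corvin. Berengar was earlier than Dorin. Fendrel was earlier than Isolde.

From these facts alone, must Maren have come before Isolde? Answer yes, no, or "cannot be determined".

Chain the constraints: Maren → Dorin → Corvin → Fendrel → Isolde. Each link is directly stated, so Maren comes before Isolde.

yes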